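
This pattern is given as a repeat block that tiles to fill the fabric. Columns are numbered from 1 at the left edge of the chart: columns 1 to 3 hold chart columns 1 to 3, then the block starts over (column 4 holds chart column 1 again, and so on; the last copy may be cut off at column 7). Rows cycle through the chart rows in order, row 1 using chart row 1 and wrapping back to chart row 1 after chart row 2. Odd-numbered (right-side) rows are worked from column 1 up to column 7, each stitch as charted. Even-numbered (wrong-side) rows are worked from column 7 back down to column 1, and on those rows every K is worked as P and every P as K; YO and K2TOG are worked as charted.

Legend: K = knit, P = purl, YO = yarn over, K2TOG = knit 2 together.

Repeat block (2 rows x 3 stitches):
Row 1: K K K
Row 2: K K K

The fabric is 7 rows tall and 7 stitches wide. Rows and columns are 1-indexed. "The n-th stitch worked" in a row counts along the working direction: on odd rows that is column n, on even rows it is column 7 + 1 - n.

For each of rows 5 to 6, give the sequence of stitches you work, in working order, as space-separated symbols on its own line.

Row 5: chart row 1, RS - tile across columns 1-7 and work as-is.
Row 6: chart row 2, WS - tiled (columns 1-7): K K K K K K K; work from column 7 back to 1 with K<->P swapped.

Rows as worked:
K K K K K K K
P P P P P P P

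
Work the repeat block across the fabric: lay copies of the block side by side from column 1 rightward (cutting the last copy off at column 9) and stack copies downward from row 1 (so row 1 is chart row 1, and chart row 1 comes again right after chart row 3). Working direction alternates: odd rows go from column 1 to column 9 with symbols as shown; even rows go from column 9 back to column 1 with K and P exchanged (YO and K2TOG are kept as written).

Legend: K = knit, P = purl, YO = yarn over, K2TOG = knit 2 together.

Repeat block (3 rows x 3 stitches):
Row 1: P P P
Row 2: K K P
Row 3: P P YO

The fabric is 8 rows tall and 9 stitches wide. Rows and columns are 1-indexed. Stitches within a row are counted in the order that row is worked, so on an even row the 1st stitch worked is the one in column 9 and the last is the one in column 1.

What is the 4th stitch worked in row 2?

Row 2 uses chart row ((2-1) mod 3)+1 = 2. Row 2 is even, so WS.
Chart row 2 tiled across columns 1-9: K K P K K P K K P
WS: work from column 9 back to column 1 (reverse the tiled row), swapping K<->P (YO and K2TOG unchanged).
Row 2 as worked: K P P K P P K P P
The 4th stitch worked is K.

Stitch:
K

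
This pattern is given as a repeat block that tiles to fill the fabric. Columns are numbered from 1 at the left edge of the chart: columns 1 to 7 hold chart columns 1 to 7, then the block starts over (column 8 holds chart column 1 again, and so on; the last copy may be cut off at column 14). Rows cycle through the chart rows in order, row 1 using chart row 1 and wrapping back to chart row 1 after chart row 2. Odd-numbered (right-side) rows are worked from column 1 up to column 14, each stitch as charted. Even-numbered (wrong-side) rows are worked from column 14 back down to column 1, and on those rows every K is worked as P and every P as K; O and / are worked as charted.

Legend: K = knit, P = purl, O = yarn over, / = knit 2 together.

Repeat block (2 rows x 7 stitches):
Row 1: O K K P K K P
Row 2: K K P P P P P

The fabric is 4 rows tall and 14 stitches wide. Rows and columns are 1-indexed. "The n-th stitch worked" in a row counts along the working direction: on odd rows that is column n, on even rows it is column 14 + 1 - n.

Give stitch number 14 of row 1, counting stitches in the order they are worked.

Row 1 uses chart row ((1-1) mod 2)+1 = 1. Row 1 is odd, so RS.
Chart row 1 tiled across columns 1-14: O K K P K K P O K K P K K P
RS row: no reversal, no swap; stitch n worked = column n.
Stitch 14 in working order -> P

Result:
P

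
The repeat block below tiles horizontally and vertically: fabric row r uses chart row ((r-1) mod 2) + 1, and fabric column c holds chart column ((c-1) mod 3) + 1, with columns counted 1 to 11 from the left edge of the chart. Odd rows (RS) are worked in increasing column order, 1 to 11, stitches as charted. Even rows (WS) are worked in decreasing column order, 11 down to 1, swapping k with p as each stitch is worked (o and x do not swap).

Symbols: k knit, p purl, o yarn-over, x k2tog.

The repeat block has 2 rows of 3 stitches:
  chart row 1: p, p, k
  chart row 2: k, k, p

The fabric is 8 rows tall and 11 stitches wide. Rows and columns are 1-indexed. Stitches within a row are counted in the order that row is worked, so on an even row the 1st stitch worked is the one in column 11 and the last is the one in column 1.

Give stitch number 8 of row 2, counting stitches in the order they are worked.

Row 2 uses chart row ((2-1) mod 2)+1 = 2. Row 2 is even, so WS.
Chart row 2 tiled across columns 1-11: k k p k k p k k p k k
WS: work from column 11 back to column 1 (reverse the tiled row), swapping k<->p (o and x unchanged).
Row 2 as worked: p p k p p k p p k p p
The 8th stitch worked is p.

Result:
p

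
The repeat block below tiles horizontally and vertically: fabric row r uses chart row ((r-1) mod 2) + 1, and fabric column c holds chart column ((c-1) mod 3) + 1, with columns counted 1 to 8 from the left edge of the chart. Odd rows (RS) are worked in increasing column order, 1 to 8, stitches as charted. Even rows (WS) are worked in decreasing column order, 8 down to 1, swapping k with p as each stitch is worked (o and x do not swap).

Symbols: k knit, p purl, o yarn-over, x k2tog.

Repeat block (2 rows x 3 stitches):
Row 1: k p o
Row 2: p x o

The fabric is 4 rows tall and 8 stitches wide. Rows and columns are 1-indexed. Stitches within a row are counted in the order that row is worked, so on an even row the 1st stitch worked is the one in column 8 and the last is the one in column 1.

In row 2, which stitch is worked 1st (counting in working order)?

== STITCH ==
x

Derivation:
Row 2 uses chart row ((2-1) mod 2)+1 = 2. Row 2 is even, so WS.
Chart row 2 tiled across columns 1-8: p x o p x o p x
WS: work from column 8 back to column 1 (reverse the tiled row), swapping k<->p (o and x unchanged).
Row 2 as worked: x k o x k o x k
The 1st stitch worked is x.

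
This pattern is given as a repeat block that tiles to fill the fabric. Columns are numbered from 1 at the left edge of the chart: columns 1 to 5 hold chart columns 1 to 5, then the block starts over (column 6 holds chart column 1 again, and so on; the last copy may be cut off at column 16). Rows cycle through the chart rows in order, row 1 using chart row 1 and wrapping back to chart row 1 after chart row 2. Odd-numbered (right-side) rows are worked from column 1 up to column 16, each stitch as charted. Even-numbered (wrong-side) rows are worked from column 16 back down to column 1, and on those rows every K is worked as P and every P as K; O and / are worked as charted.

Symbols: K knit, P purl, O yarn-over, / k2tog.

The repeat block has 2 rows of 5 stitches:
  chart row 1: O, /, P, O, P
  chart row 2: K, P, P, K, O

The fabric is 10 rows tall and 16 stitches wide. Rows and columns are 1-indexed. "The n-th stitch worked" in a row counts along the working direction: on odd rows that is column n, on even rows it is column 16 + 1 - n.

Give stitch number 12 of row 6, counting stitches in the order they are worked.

Row 6: (6-1) mod 2 = 1, so use chart row 2. Even row -> WS.
Chart row 2 tiled across columns 1-16: K P P K O K P P K O K P P K O K
WS row: flip the tiled sequence (start at column 16) and apply K<->P; O and / stay.
Row 6 as worked: P O P K K P O P K K P O P K K P
Counting 12 along the worked row gives O.

Stitch:
O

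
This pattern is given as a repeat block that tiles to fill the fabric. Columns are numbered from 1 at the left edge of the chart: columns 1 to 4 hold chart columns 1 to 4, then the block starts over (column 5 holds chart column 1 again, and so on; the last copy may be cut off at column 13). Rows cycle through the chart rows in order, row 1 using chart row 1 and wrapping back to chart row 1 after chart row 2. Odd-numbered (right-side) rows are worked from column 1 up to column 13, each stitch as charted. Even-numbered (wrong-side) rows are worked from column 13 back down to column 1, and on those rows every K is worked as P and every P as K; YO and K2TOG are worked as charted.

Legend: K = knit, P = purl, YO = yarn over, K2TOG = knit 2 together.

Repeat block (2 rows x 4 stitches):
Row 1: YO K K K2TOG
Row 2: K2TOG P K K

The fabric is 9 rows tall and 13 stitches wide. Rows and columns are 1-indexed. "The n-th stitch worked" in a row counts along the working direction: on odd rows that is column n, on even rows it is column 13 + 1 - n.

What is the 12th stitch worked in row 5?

For row 5: chart row = ((5-1) mod 2) + 1 = 1; this is a RS (odd) row.
Chart row 1 tiled across columns 1-13: YO K K K2TOG YO K K K2TOG YO K K K2TOG YO
RS: work column 1 to column 13, symbols as charted — the tiled row is the row as worked.
Stitch 12 in working order -> K2TOG

Result:
K2TOG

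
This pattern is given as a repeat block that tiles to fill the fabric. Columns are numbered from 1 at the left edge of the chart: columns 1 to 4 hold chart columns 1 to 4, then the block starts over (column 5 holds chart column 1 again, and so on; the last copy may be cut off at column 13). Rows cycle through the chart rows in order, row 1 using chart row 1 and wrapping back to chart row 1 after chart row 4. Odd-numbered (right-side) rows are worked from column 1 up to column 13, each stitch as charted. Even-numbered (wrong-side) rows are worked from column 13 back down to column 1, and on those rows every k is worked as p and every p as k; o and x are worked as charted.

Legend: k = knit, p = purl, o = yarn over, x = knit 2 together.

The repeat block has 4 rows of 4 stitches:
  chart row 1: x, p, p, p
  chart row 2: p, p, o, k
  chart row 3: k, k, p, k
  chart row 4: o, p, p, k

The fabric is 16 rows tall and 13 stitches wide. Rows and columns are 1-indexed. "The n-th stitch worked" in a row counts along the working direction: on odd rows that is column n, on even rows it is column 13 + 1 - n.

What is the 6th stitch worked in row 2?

Row 2 uses chart row ((2-1) mod 4)+1 = 2. Row 2 is even, so WS.
Chart row 2 tiled across columns 1-13: p p o k p p o k p p o k p
WS: work from column 13 back to column 1 (reverse the tiled row), swapping k<->p (o and x unchanged).
Row 2 as worked: k p o k k p o k k p o k k
The 6th stitch worked is p.

Result:
p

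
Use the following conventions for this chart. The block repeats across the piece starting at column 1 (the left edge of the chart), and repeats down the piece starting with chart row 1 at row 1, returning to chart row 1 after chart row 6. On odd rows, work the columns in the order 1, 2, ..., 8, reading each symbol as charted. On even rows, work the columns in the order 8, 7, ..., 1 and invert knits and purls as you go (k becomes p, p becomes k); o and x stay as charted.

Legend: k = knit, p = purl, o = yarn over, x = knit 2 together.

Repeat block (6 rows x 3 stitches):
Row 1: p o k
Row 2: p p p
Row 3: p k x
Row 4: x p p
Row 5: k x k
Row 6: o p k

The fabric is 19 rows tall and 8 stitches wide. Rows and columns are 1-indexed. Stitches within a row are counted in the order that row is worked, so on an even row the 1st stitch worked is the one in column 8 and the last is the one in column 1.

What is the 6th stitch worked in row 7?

For row 7: chart row = ((7-1) mod 6) + 1 = 1; this is a RS (odd) row.
Chart row 1 tiled across columns 1-8: p o k p o k p o
RS: work column 1 to column 8, symbols as charted — the tiled row is the row as worked.
Stitch 6 in working order -> k

Result:
k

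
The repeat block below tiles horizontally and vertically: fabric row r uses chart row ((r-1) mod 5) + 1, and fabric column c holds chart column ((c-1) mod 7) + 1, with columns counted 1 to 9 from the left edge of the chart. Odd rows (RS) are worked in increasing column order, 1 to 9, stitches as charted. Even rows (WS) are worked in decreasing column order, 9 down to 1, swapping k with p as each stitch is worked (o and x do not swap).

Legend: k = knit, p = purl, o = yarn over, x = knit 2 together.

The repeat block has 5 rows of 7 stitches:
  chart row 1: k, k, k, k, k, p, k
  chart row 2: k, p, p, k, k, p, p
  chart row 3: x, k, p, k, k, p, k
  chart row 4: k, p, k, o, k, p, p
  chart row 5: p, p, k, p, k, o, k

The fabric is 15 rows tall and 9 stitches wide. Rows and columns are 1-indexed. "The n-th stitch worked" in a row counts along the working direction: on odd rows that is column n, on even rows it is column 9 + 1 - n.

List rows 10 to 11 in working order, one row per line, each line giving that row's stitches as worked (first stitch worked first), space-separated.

Row 10: chart row 5, WS - tiled (columns 1-9): p p k p k o k p p; work from column 9 back to 1 with k<->p swapped.
Row 11: chart row 1, RS - tile across columns 1-9 and work as-is.

== ROWS AS WORKED ==
k k p o p k p k k
k k k k k p k k k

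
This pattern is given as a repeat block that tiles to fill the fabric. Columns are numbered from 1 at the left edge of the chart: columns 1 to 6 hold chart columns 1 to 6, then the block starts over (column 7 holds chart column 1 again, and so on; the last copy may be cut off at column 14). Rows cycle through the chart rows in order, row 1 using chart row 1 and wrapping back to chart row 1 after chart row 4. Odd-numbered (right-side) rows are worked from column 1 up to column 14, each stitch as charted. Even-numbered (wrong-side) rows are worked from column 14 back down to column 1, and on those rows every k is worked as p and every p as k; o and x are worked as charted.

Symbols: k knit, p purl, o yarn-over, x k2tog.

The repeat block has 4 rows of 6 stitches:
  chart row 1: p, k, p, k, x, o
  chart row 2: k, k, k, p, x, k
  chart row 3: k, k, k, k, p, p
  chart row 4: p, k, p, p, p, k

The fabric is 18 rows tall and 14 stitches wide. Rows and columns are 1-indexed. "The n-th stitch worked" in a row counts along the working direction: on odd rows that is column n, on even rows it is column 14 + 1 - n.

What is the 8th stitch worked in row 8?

Stitch:
k

Derivation:
Row 8 uses chart row ((8-1) mod 4)+1 = 4. Row 8 is even, so WS.
Chart row 4 tiled across columns 1-14: p k p p p k p k p p p k p k
Wrong side: read the tiled row from column 14 down to 1 and exchange k with p (leave o, x).
Row 8 as worked: p k p k k k p k p k k k p k
Counting 8 along the worked row gives k.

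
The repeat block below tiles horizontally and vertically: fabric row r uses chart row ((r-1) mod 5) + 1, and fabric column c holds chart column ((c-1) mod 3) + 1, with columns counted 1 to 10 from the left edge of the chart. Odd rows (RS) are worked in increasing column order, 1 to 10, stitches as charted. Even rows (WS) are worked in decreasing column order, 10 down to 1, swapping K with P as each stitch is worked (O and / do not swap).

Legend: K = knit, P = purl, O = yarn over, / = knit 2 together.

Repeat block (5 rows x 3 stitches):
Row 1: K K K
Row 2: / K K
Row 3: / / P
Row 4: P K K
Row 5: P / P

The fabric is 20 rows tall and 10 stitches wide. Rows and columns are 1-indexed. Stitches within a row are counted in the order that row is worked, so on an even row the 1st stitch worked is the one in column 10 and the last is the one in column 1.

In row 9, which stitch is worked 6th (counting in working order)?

Result:
K

Derivation:
Row 9: (9-1) mod 5 = 3, so use chart row 4. Odd row -> RS.
Chart row 4 tiled across columns 1-10: P K K P K K P K K P
RS: work column 1 to column 10, symbols as charted — the tiled row is the row as worked.
Stitch 6 in working order -> K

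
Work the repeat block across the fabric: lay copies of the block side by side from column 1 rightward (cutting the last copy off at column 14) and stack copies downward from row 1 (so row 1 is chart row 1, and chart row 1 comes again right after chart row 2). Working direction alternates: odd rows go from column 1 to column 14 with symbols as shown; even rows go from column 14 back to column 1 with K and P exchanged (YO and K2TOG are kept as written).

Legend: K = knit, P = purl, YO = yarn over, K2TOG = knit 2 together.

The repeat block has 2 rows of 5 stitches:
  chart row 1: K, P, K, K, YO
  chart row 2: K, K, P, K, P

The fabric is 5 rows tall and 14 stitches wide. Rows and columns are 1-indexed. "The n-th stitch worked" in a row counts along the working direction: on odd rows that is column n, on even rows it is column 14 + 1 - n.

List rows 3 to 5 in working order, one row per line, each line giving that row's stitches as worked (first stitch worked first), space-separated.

== ROWS AS WORKED ==
K P K K YO K P K K YO K P K K
P K P P K P K P P K P K P P
K P K K YO K P K K YO K P K K

Derivation:
Row 3: chart row 1, RS - tile across columns 1-14 and work as-is.
Row 4: chart row 2, WS - tiled (columns 1-14): K K P K P K K P K P K K P K; work from column 14 back to 1 with K<->P swapped.
Row 5: chart row 1, RS - tile across columns 1-14 and work as-is.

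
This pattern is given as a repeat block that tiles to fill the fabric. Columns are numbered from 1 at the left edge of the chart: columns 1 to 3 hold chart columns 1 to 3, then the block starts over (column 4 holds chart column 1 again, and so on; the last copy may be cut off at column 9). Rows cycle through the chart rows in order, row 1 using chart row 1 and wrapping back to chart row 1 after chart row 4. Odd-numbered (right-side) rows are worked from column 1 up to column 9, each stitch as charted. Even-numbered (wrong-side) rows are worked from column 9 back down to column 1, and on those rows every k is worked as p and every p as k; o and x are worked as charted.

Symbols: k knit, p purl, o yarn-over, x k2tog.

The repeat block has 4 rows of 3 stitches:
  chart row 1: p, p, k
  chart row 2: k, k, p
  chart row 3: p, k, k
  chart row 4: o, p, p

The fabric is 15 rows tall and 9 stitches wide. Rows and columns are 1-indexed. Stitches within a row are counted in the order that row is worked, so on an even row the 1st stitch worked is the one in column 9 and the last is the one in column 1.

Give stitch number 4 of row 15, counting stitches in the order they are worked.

Result:
p

Derivation:
For row 15: chart row = ((15-1) mod 4) + 1 = 3; this is a RS (odd) row.
Chart row 3 tiled across columns 1-9: p k k p k k p k k
Right side: take the tiled row as-is (worked left to right from column 1).
Stitch 4 in working order -> p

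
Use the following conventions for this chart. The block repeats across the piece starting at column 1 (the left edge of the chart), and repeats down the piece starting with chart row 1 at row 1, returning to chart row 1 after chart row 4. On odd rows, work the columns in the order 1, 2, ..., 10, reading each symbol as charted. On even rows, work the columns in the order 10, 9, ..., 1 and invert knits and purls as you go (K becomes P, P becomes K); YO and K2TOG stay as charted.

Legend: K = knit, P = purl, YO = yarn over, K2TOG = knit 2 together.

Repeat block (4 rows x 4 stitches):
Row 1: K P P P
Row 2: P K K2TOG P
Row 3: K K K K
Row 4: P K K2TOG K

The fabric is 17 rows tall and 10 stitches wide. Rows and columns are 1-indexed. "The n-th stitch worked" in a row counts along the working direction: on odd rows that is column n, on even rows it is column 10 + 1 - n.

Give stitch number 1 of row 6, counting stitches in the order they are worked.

Stitch:
P

Derivation:
Row 6 uses chart row ((6-1) mod 4)+1 = 2. Row 6 is even, so WS.
Chart row 2 tiled across columns 1-10: P K K2TOG P P K K2TOG P P K
Wrong side: read the tiled row from column 10 down to 1 and exchange K with P (leave YO, K2TOG).
Row 6 as worked: P K K K2TOG P K K K2TOG P K
The 1st stitch worked is P.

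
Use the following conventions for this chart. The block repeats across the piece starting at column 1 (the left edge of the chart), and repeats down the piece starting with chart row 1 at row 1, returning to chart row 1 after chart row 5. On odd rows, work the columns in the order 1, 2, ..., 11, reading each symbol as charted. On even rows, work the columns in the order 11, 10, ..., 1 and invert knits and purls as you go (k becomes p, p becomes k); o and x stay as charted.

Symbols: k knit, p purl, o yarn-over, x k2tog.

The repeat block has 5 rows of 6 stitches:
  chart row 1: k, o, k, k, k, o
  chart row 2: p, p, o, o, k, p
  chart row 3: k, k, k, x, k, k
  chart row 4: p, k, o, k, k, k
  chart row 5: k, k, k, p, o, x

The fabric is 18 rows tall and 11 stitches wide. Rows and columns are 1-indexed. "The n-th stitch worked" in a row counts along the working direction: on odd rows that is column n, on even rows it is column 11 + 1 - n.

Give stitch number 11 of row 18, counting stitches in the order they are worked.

Stitch:
p

Derivation:
For row 18: chart row = ((18-1) mod 5) + 1 = 3; this is a WS (even) row.
Chart row 3 tiled across columns 1-11: k k k x k k k k k x k
Wrong side: read the tiled row from column 11 down to 1 and exchange k with p (leave o, x).
Row 18 as worked: p x p p p p p x p p p
Counting 11 along the worked row gives p.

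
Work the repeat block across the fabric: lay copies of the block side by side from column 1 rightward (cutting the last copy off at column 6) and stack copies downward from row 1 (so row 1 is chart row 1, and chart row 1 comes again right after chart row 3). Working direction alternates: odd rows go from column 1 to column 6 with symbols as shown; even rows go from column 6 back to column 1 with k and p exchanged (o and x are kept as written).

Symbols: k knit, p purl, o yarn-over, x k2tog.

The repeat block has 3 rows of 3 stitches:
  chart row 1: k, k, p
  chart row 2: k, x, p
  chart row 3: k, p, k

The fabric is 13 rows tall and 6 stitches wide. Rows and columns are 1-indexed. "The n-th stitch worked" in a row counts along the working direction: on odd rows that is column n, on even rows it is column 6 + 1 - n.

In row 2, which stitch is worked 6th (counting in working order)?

Row 2 uses chart row ((2-1) mod 3)+1 = 2. Row 2 is even, so WS.
Chart row 2 tiled across columns 1-6: k x p k x p
WS row: flip the tiled sequence (start at column 6) and apply k<->p; o and x stay.
Row 2 as worked: k x p k x p
The 6th stitch worked is p.

Stitch:
p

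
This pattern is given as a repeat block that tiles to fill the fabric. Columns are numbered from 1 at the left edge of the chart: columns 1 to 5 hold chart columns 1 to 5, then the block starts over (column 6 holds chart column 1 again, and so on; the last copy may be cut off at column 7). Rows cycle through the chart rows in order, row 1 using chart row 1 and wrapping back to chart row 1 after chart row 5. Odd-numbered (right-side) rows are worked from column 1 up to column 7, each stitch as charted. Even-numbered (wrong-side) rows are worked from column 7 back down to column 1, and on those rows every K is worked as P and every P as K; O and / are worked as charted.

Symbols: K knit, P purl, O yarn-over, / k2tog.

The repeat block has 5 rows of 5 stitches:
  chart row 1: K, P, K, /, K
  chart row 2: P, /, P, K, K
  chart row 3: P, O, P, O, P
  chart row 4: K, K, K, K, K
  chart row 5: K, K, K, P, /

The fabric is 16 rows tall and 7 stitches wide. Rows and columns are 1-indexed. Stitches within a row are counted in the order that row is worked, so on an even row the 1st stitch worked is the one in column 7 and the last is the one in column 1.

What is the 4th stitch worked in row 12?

Row 12: (12-1) mod 5 = 1, so use chart row 2. Even row -> WS.
Chart row 2 tiled across columns 1-7: P / P K K P /
WS row: flip the tiled sequence (start at column 7) and apply K<->P; O and / stay.
Row 12 as worked: / K P P K / K
Counting 4 along the worked row gives P.

== STITCH ==
P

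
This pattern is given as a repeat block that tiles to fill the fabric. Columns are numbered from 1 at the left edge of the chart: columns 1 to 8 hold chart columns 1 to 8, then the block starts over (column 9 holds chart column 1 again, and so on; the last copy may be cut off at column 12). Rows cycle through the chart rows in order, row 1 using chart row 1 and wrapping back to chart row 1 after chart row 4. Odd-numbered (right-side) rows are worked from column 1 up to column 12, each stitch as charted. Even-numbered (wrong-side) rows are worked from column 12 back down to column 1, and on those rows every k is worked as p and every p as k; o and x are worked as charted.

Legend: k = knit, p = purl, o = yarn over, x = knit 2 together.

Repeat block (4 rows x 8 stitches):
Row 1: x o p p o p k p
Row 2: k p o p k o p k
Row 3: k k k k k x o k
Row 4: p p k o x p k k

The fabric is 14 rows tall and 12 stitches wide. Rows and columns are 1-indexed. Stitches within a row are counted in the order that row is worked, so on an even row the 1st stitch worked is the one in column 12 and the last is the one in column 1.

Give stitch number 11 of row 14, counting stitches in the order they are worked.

Row 14: (14-1) mod 4 = 1, so use chart row 2. Even row -> WS.
Chart row 2 tiled across columns 1-12: k p o p k o p k k p o p
WS row: flip the tiled sequence (start at column 12) and apply k<->p; o and x stay.
Row 14 as worked: k o k p p k o p k o k p
Stitch 11 in working order -> k

== STITCH ==
k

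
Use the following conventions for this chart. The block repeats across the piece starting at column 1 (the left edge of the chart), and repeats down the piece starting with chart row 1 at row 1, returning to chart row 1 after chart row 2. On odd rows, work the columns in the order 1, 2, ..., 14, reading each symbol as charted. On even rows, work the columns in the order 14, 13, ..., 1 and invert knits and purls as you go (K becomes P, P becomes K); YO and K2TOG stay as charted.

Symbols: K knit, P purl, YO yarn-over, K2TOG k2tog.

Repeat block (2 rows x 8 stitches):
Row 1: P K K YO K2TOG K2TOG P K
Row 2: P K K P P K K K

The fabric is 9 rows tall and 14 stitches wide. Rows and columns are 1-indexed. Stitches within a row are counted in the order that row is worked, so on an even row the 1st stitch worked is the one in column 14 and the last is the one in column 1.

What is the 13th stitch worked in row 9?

Stitch:
K2TOG

Derivation:
For row 9: chart row = ((9-1) mod 2) + 1 = 1; this is a RS (odd) row.
Chart row 1 tiled across columns 1-14: P K K YO K2TOG K2TOG P K P K K YO K2TOG K2TOG
RS row: no reversal, no swap; stitch n worked = column n.
Stitch 13 in working order -> K2TOG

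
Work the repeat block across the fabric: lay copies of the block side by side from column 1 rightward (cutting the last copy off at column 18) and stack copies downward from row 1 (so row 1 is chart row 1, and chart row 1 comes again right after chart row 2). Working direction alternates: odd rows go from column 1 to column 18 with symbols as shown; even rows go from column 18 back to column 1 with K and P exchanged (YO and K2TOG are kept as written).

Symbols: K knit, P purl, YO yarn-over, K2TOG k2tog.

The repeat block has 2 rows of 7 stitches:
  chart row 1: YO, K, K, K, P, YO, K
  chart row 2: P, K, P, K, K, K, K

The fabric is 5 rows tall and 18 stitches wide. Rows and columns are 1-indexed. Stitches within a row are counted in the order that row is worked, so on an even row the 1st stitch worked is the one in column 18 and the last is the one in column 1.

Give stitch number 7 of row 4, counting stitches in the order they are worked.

Result:
P

Derivation:
For row 4: chart row = ((4-1) mod 2) + 1 = 2; this is a WS (even) row.
Chart row 2 tiled across columns 1-18: P K P K K K K P K P K K K K P K P K
WS: work from column 18 back to column 1 (reverse the tiled row), swapping K<->P (YO and K2TOG unchanged).
Row 4 as worked: P K P K P P P P K P K P P P P K P K
The 7th stitch worked is P.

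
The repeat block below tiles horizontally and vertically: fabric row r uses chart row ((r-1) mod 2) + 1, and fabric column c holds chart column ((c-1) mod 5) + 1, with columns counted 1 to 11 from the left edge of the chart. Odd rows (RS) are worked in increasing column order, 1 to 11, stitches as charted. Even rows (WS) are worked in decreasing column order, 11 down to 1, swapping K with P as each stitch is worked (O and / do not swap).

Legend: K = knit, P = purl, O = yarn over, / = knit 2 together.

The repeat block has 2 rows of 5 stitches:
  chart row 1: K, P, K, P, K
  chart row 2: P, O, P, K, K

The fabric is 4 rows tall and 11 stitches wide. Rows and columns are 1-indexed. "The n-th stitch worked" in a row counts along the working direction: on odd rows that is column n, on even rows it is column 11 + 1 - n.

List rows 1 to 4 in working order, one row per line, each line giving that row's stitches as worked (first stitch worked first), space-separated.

Rows as worked:
K P K P K K P K P K K
K P P K O K P P K O K
K P K P K K P K P K K
K P P K O K P P K O K

Derivation:
Row 1: chart row 1, RS - tile across columns 1-11 and work as-is.
Row 2: chart row 2, WS - tiled (columns 1-11): P O P K K P O P K K P; work from column 11 back to 1 with K<->P swapped.
Row 3: chart row 1, RS - tile across columns 1-11 and work as-is.
Row 4: chart row 2, WS - tiled (columns 1-11): P O P K K P O P K K P; work from column 11 back to 1 with K<->P swapped.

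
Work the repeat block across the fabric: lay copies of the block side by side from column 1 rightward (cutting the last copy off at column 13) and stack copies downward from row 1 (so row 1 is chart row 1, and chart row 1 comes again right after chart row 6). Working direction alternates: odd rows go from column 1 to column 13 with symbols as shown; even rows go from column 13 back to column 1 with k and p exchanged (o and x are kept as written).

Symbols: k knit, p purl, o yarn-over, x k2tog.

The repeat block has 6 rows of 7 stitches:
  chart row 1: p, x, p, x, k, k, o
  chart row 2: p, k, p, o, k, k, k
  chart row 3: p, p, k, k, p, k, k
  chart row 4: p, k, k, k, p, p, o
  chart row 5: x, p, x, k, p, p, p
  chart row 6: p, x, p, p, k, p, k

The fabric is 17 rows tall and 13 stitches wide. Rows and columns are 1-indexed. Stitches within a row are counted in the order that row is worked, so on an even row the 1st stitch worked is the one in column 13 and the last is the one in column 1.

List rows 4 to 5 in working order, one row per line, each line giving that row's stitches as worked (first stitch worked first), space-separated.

Row 4: chart row 4, WS - tiled (columns 1-13): p k k k p p o p k k k p p; work from column 13 back to 1 with k<->p swapped.
Row 5: chart row 5, RS - tile across columns 1-13 and work as-is.

Result:
k k p p p k o k k p p p k
x p x k p p p x p x k p p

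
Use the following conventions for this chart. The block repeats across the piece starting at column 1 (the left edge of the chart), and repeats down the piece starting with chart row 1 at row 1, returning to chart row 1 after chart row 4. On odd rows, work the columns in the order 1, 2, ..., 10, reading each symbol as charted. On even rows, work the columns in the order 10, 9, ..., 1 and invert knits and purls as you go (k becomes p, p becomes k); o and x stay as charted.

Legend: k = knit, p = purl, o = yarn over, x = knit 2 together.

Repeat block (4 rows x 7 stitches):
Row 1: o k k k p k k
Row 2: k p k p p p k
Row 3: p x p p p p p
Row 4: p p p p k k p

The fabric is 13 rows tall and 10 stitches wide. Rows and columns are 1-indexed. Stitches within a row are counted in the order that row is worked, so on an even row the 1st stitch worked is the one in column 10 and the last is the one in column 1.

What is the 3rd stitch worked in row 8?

Result:
k

Derivation:
Row 8 uses chart row ((8-1) mod 4)+1 = 4. Row 8 is even, so WS.
Chart row 4 tiled across columns 1-10: p p p p k k p p p p
Wrong side: read the tiled row from column 10 down to 1 and exchange k with p (leave o, x).
Row 8 as worked: k k k k p p k k k k
Counting 3 along the worked row gives k.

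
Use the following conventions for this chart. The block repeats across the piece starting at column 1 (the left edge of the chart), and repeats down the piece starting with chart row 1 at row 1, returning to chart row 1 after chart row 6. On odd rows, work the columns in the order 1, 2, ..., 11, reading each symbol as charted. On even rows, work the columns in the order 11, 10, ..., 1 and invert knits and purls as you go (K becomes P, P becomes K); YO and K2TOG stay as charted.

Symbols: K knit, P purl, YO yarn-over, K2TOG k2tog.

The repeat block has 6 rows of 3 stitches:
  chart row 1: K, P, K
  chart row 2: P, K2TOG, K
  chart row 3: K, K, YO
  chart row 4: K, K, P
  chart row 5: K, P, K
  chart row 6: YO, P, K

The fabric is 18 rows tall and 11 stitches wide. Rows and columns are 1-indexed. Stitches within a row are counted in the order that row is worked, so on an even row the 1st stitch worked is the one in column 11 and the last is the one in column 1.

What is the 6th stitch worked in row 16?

Stitch:
K

Derivation:
Row 16: (16-1) mod 6 = 3, so use chart row 4. Even row -> WS.
Chart row 4 tiled across columns 1-11: K K P K K P K K P K K
Wrong side: read the tiled row from column 11 down to 1 and exchange K with P (leave YO, K2TOG).
Row 16 as worked: P P K P P K P P K P P
The 6th stitch worked is K.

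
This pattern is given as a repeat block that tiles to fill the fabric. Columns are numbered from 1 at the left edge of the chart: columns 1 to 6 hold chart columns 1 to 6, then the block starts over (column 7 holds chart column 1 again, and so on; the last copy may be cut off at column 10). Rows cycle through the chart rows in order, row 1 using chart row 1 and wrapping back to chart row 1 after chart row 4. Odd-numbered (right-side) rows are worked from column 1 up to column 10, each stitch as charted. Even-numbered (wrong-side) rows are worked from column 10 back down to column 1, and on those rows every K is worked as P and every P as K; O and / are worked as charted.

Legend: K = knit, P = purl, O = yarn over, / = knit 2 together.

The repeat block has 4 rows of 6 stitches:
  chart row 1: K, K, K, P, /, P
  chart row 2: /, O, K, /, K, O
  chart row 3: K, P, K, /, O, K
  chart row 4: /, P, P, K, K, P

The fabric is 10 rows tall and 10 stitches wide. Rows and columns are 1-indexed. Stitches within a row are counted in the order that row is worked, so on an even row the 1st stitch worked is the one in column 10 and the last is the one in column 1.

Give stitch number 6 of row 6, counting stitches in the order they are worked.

Row 6: (6-1) mod 4 = 1, so use chart row 2. Even row -> WS.
Chart row 2 tiled across columns 1-10: / O K / K O / O K /
Wrong side: read the tiled row from column 10 down to 1 and exchange K with P (leave O, /).
Row 6 as worked: / P O / O P / P O /
The 6th stitch worked is P.

== STITCH ==
P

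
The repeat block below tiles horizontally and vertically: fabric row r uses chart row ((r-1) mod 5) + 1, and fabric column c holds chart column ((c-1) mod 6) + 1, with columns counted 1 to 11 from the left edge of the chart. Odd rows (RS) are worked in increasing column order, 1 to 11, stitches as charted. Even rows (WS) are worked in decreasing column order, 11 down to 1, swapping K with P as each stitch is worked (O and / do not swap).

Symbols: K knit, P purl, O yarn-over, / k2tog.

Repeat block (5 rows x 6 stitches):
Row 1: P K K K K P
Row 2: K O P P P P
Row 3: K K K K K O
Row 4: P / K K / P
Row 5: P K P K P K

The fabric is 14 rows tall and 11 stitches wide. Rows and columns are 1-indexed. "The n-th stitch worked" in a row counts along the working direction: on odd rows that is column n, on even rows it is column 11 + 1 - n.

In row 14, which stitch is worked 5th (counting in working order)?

Result:
K

Derivation:
Row 14: (14-1) mod 5 = 3, so use chart row 4. Even row -> WS.
Chart row 4 tiled across columns 1-11: P / K K / P P / K K /
WS: work from column 11 back to column 1 (reverse the tiled row), swapping K<->P (O and / unchanged).
Row 14 as worked: / P P / K K / P P / K
Counting 5 along the worked row gives K.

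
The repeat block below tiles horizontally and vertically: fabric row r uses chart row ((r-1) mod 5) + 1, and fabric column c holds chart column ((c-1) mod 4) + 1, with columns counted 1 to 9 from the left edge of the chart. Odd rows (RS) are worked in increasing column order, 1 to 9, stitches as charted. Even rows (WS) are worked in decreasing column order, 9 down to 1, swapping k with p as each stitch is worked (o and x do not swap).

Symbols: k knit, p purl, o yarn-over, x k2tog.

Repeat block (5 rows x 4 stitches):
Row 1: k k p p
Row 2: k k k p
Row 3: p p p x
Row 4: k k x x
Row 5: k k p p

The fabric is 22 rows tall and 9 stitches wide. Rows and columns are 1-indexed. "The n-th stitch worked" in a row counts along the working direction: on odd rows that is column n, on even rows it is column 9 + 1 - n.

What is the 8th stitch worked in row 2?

Row 2 uses chart row ((2-1) mod 5)+1 = 2. Row 2 is even, so WS.
Chart row 2 tiled across columns 1-9: k k k p k k k p k
WS row: flip the tiled sequence (start at column 9) and apply k<->p; o and x stay.
Row 2 as worked: p k p p p k p p p
Counting 8 along the worked row gives p.

Stitch:
p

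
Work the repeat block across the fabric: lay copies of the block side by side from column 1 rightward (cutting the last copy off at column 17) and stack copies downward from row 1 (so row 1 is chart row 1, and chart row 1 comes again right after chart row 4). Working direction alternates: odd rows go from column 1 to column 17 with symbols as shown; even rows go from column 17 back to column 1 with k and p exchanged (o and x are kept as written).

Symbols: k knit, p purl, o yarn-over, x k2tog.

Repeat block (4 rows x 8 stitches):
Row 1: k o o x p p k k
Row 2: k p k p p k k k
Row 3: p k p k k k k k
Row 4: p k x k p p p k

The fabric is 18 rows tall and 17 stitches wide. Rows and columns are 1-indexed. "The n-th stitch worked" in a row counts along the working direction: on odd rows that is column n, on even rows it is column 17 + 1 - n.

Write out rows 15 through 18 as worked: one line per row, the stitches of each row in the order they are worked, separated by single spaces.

Rows as worked:
p k p k k k k k p k p k k k k k p
k p k k k p x p k p k k k p x p k
k o o x p p k k k o o x p p k k k
p p p p k k p k p p p p k k p k p

Derivation:
Row 15: chart row 3, RS - tile across columns 1-17 and work as-is.
Row 16: chart row 4, WS - tiled (columns 1-17): p k x k p p p k p k x k p p p k p; work from column 17 back to 1 with k<->p swapped.
Row 17: chart row 1, RS - tile across columns 1-17 and work as-is.
Row 18: chart row 2, WS - tiled (columns 1-17): k p k p p k k k k p k p p k k k k; work from column 17 back to 1 with k<->p swapped.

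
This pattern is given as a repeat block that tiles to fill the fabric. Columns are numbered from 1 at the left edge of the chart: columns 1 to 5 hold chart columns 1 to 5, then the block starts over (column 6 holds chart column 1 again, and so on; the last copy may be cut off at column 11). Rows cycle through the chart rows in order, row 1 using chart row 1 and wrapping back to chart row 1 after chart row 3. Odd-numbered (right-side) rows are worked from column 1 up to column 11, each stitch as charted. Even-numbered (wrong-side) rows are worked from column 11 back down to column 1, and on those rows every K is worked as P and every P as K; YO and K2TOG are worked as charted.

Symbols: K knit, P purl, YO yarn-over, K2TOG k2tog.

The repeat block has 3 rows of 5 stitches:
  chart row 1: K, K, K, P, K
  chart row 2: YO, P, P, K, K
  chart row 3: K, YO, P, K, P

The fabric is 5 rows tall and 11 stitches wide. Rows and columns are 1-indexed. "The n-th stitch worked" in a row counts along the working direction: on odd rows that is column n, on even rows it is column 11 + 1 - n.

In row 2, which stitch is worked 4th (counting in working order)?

Stitch:
K

Derivation:
Row 2: (2-1) mod 3 = 1, so use chart row 2. Even row -> WS.
Chart row 2 tiled across columns 1-11: YO P P K K YO P P K K YO
WS row: flip the tiled sequence (start at column 11) and apply K<->P; YO and K2TOG stay.
Row 2 as worked: YO P P K K YO P P K K YO
Counting 4 along the worked row gives K.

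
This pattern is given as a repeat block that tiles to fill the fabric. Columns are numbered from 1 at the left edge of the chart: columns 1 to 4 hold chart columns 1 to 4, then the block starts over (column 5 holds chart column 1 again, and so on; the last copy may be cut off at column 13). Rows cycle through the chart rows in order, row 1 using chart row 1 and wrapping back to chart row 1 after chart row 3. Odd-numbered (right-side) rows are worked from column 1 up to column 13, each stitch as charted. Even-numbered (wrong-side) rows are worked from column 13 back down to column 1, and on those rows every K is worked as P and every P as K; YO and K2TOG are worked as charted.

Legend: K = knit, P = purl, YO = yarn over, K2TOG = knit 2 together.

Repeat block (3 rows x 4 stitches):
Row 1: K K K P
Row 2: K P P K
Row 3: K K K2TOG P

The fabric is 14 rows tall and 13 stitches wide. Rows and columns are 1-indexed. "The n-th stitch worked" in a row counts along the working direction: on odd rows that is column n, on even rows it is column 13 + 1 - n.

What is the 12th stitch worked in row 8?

Result:
K

Derivation:
Row 8: (8-1) mod 3 = 1, so use chart row 2. Even row -> WS.
Chart row 2 tiled across columns 1-13: K P P K K P P K K P P K K
Wrong side: read the tiled row from column 13 down to 1 and exchange K with P (leave YO, K2TOG).
Row 8 as worked: P P K K P P K K P P K K P
The 12th stitch worked is K.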